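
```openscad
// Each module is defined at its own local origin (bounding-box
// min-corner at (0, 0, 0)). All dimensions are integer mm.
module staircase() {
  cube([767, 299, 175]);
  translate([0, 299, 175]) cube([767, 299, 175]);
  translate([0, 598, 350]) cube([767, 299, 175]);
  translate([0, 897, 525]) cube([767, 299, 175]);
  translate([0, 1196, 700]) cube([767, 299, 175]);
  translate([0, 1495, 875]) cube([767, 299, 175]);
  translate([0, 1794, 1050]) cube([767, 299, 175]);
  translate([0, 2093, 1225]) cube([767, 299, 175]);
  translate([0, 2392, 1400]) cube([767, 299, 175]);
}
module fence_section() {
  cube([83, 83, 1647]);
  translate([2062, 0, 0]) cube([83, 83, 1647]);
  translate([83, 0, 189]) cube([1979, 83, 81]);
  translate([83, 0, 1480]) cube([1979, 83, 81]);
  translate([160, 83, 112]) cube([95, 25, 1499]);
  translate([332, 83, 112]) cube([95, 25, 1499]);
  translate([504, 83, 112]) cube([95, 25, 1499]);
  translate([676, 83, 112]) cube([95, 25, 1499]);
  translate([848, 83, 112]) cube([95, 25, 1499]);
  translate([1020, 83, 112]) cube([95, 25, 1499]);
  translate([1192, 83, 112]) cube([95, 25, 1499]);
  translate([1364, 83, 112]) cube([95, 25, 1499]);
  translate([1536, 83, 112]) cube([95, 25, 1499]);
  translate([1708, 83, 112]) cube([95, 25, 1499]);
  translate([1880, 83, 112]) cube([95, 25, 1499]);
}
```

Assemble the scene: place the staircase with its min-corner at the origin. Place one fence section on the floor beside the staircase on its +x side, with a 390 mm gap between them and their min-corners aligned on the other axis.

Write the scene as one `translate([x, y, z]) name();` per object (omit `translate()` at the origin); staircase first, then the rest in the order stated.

staircase();
translate([1157, 0, 0]) fence_section();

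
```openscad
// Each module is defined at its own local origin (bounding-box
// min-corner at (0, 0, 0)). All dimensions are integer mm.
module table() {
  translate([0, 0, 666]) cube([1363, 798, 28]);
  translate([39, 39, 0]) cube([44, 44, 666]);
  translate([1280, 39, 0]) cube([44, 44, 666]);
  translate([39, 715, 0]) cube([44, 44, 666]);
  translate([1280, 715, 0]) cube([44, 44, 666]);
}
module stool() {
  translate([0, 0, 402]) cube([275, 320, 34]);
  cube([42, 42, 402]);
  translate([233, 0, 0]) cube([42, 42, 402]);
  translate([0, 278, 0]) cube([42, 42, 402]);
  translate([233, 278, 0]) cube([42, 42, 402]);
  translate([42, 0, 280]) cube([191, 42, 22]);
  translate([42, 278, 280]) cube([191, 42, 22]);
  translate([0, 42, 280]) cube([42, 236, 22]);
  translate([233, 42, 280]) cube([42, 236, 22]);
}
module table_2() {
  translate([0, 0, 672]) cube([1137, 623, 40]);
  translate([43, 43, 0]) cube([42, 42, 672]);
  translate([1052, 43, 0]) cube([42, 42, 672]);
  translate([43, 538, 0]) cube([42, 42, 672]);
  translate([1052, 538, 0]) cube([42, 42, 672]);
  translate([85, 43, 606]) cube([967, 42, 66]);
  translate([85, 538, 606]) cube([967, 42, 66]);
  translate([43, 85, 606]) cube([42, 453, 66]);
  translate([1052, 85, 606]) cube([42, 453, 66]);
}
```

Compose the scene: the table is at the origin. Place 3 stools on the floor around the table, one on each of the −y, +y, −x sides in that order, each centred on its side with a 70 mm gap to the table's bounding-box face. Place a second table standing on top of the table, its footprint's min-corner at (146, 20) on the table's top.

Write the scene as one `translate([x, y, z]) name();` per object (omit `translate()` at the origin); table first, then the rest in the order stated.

table();
translate([544, -390, 0]) stool();
translate([544, 868, 0]) stool();
translate([-345, 239, 0]) stool();
translate([146, 20, 694]) table_2();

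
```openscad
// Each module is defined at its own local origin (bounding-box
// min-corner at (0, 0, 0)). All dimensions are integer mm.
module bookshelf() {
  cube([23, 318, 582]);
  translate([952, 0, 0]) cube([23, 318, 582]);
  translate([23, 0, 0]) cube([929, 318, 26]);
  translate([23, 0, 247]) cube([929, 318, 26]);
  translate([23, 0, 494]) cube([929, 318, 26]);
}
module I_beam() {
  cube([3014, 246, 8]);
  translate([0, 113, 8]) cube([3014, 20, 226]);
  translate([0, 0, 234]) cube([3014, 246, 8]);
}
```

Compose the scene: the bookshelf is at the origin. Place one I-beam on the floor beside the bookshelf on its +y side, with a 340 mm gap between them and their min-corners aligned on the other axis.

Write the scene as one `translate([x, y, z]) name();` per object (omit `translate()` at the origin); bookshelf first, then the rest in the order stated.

bookshelf();
translate([0, 658, 0]) I_beam();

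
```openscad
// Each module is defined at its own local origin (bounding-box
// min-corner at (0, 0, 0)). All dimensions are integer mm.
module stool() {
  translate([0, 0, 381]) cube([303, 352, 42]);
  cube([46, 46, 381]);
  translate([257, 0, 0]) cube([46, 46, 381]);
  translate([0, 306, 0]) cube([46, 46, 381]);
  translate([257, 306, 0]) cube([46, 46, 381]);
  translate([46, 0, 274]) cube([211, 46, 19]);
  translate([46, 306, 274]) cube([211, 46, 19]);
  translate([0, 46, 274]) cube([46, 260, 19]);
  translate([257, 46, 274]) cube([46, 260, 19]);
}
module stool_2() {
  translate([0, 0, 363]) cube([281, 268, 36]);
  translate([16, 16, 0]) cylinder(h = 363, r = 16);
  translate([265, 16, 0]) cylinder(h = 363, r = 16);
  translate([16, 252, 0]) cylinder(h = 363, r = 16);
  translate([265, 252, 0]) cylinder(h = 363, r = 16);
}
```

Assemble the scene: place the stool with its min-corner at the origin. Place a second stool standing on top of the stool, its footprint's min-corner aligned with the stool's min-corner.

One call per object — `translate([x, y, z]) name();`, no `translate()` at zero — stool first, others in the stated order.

stool();
translate([0, 0, 423]) stool_2();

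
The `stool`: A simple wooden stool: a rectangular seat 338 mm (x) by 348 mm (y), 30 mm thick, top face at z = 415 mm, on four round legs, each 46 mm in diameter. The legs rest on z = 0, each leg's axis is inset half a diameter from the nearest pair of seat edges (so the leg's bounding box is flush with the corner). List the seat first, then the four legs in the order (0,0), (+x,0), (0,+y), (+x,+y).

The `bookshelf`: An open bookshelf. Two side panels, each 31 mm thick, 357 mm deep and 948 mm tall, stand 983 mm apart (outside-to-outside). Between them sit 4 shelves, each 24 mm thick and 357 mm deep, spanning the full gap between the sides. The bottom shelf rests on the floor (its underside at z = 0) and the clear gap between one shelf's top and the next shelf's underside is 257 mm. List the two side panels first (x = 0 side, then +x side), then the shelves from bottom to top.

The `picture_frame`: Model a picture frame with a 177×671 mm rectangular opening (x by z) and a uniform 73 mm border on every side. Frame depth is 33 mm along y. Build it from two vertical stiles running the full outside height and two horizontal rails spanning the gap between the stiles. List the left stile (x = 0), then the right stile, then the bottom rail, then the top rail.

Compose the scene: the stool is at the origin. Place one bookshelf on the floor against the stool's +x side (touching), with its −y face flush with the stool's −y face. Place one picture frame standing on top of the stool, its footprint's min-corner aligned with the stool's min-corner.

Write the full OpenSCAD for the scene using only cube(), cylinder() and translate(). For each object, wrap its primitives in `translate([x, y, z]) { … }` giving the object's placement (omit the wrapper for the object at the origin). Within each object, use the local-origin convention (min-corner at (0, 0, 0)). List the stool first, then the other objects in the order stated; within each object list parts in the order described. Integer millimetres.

translate([0, 0, 385]) cube([338, 348, 30]);
translate([23, 23, 0]) cylinder(h = 385, r = 23);
translate([315, 23, 0]) cylinder(h = 385, r = 23);
translate([23, 325, 0]) cylinder(h = 385, r = 23);
translate([315, 325, 0]) cylinder(h = 385, r = 23);
translate([338, 0, 0]) {
  cube([31, 357, 948]);
  translate([952, 0, 0]) cube([31, 357, 948]);
  translate([31, 0, 0]) cube([921, 357, 24]);
  translate([31, 0, 281]) cube([921, 357, 24]);
  translate([31, 0, 562]) cube([921, 357, 24]);
  translate([31, 0, 843]) cube([921, 357, 24]);
}
translate([0, 0, 415]) {
  cube([73, 33, 817]);
  translate([250, 0, 0]) cube([73, 33, 817]);
  translate([73, 0, 0]) cube([177, 33, 73]);
  translate([73, 0, 744]) cube([177, 33, 73]);
}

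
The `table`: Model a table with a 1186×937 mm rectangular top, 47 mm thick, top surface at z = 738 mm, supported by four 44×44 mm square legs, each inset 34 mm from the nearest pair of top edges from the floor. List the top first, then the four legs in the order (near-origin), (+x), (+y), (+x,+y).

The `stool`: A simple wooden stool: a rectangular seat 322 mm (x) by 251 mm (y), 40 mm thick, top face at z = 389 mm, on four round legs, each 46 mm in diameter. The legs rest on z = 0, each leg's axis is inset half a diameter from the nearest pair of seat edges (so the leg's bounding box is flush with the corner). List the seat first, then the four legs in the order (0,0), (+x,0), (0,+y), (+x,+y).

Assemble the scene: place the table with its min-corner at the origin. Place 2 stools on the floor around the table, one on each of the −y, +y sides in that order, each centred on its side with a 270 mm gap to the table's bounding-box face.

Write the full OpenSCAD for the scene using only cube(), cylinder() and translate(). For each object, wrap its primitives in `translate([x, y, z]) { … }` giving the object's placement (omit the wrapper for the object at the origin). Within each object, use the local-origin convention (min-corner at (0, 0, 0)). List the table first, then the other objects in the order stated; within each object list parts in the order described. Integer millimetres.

translate([0, 0, 691]) cube([1186, 937, 47]);
translate([34, 34, 0]) cube([44, 44, 691]);
translate([1108, 34, 0]) cube([44, 44, 691]);
translate([34, 859, 0]) cube([44, 44, 691]);
translate([1108, 859, 0]) cube([44, 44, 691]);
translate([432, -521, 0]) {
  translate([0, 0, 349]) cube([322, 251, 40]);
  translate([23, 23, 0]) cylinder(h = 349, r = 23);
  translate([299, 23, 0]) cylinder(h = 349, r = 23);
  translate([23, 228, 0]) cylinder(h = 349, r = 23);
  translate([299, 228, 0]) cylinder(h = 349, r = 23);
}
translate([432, 1207, 0]) {
  translate([0, 0, 349]) cube([322, 251, 40]);
  translate([23, 23, 0]) cylinder(h = 349, r = 23);
  translate([299, 23, 0]) cylinder(h = 349, r = 23);
  translate([23, 228, 0]) cylinder(h = 349, r = 23);
  translate([299, 228, 0]) cylinder(h = 349, r = 23);
}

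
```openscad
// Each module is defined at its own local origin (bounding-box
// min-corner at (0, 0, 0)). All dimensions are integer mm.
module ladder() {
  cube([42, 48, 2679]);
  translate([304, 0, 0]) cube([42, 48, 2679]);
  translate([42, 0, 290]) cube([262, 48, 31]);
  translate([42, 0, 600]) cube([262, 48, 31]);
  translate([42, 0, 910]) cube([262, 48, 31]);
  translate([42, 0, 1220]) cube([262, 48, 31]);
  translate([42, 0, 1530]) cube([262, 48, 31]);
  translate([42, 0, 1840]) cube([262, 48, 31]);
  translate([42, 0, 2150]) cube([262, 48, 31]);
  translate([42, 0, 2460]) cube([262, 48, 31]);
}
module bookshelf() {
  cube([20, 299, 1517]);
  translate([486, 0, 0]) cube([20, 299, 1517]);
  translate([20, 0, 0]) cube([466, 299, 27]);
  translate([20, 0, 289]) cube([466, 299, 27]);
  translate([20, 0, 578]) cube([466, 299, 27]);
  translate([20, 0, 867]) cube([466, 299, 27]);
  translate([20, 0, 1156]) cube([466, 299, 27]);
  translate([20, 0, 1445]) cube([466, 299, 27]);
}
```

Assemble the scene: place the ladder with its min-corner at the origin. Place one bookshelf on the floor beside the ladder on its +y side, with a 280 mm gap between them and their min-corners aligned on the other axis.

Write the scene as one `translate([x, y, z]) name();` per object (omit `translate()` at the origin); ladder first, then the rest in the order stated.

ladder();
translate([0, 328, 0]) bookshelf();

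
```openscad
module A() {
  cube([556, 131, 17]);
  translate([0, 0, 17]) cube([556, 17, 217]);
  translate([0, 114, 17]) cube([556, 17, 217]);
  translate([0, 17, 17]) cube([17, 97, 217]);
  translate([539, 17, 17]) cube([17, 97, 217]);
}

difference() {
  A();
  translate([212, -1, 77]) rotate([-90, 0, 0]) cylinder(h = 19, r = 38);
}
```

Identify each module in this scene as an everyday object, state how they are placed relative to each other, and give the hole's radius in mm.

A is an open box. The open box has a circular hole through its front wall. The hole's radius is 38 mm.

The subtracted cylinder has r = 38 mm.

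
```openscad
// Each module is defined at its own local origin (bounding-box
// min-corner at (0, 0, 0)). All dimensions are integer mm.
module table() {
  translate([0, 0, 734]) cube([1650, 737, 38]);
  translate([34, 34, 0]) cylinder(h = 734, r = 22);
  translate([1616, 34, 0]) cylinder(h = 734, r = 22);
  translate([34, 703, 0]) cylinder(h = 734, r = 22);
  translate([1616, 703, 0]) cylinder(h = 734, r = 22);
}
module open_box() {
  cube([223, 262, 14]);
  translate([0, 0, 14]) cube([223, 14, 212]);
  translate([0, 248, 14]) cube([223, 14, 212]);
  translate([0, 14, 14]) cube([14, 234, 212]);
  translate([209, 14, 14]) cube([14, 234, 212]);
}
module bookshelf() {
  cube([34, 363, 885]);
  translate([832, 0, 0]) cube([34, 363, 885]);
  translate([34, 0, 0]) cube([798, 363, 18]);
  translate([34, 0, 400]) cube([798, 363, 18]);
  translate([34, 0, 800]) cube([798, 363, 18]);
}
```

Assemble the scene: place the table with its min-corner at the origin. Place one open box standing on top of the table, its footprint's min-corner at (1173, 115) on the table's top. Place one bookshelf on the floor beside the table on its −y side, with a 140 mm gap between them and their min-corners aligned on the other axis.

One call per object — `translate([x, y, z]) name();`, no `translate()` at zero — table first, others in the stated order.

table();
translate([1173, 115, 772]) open_box();
translate([0, -503, 0]) bookshelf();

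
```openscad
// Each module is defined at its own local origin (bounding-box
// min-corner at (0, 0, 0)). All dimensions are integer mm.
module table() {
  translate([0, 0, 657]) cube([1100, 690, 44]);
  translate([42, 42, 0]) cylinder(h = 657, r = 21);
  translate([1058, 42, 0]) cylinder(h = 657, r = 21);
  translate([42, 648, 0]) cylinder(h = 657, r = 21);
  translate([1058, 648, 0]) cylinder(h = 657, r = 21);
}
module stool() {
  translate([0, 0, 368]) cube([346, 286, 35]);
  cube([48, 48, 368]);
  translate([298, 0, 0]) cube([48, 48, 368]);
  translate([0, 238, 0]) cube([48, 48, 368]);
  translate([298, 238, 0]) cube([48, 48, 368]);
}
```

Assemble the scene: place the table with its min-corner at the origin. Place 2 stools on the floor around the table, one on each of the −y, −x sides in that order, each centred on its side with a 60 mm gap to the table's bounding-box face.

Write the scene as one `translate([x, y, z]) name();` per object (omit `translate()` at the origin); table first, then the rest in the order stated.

table();
translate([377, -346, 0]) stool();
translate([-406, 202, 0]) stool();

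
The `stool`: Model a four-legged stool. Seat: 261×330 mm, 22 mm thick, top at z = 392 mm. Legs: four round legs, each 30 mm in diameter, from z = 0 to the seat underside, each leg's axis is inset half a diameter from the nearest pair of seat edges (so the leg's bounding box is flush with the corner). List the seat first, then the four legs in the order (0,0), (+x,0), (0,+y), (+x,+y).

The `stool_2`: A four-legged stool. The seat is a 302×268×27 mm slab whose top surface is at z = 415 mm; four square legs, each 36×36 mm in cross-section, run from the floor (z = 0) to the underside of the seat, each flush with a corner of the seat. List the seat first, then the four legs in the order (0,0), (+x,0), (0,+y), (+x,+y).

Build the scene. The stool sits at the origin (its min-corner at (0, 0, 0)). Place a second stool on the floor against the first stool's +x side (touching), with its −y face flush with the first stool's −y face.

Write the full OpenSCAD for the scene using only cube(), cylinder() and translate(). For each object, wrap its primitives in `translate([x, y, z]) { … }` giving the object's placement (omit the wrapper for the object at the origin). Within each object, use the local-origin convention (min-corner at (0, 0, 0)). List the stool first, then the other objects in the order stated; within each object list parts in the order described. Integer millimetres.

translate([0, 0, 370]) cube([261, 330, 22]);
translate([15, 15, 0]) cylinder(h = 370, r = 15);
translate([246, 15, 0]) cylinder(h = 370, r = 15);
translate([15, 315, 0]) cylinder(h = 370, r = 15);
translate([246, 315, 0]) cylinder(h = 370, r = 15);
translate([261, 0, 0]) {
  translate([0, 0, 388]) cube([302, 268, 27]);
  cube([36, 36, 388]);
  translate([266, 0, 0]) cube([36, 36, 388]);
  translate([0, 232, 0]) cube([36, 36, 388]);
  translate([266, 232, 0]) cube([36, 36, 388]);
}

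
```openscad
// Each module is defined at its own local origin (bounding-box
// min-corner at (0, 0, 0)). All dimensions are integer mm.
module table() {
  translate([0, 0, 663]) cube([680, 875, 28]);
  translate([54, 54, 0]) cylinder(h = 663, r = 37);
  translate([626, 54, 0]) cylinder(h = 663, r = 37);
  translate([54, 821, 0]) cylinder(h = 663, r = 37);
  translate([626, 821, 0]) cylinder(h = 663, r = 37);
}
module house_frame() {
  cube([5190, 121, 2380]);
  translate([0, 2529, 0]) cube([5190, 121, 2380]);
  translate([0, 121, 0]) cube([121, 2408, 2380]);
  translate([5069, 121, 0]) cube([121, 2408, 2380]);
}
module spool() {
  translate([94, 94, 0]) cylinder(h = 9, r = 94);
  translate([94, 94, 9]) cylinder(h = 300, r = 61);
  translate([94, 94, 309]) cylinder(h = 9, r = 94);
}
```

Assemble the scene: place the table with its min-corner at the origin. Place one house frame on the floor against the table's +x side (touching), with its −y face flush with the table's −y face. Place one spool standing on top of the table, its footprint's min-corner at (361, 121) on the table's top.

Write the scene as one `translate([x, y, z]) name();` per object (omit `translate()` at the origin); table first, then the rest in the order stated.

table();
translate([680, 0, 0]) house_frame();
translate([361, 121, 691]) spool();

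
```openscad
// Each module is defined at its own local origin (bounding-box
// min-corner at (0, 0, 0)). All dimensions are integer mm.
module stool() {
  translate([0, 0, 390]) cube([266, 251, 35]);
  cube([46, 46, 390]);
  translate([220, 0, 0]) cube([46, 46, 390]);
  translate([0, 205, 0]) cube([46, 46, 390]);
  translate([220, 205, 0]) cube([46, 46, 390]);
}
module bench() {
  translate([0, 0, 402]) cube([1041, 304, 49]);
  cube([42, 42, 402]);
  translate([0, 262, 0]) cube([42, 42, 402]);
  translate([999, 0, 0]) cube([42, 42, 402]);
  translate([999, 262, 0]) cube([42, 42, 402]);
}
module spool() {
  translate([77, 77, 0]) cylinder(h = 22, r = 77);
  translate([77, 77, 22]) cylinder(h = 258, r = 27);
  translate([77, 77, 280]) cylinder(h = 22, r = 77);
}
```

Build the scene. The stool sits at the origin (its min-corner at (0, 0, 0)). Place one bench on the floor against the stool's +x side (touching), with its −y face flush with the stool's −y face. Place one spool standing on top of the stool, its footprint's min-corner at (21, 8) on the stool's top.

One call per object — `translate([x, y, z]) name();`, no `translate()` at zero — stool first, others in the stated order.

stool();
translate([266, 0, 0]) bench();
translate([21, 8, 425]) spool();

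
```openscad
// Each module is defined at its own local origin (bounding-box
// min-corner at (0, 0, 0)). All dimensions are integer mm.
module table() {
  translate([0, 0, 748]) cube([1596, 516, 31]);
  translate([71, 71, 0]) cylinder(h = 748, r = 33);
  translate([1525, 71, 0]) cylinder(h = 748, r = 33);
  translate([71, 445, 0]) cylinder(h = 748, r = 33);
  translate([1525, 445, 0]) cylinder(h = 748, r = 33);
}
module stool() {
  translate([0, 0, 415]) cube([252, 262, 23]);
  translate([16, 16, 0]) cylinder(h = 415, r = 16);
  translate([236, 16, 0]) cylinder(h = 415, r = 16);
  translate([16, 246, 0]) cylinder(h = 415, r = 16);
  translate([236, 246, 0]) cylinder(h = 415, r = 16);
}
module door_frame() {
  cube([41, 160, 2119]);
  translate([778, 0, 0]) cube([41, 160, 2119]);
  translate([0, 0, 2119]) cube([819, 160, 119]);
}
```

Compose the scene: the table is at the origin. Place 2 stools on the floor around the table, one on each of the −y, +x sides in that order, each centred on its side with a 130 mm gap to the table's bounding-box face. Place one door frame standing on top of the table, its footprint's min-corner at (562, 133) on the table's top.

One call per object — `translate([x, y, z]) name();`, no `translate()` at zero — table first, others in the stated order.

table();
translate([672, -392, 0]) stool();
translate([1726, 127, 0]) stool();
translate([562, 133, 779]) door_frame();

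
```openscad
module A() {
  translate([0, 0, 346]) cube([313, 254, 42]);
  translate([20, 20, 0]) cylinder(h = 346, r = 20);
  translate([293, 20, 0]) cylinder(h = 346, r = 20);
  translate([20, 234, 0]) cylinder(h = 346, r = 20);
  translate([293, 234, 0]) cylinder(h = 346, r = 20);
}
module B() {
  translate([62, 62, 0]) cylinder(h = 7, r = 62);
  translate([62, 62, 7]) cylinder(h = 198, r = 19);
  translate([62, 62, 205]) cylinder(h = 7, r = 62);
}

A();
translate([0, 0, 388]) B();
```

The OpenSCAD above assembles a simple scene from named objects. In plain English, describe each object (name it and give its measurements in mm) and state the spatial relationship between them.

A is a simple wooden stool: a rectangular seat 313 mm (x) by 254 mm (y), 42 mm thick, top face at z = 388 mm, on four round legs, each 40 mm in diameter. The legs rest on z = 0, each leg's axis is inset half a diameter from the nearest pair of seat edges (so the leg's bounding box is flush with the corner).

B is a spool: two coaxial disc flanges of radius 62 mm and thickness 7 mm, joined by a core cylinder of radius 19 mm and height 198 mm. The lower flange rests on z = 0 and the three cylinders share a vertical axis.

The spool is on top of the stool.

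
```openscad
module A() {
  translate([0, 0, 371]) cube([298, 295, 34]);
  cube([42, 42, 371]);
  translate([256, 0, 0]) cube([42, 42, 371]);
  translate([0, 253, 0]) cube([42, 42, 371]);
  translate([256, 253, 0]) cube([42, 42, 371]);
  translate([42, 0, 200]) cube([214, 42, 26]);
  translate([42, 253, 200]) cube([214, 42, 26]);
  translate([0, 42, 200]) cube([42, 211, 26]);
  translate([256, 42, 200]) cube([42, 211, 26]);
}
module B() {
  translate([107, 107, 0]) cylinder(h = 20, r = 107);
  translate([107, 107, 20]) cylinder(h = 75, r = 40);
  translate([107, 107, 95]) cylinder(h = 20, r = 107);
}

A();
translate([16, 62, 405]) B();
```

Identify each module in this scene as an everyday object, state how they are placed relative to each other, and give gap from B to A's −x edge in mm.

A is a stool. B is a spool. The spool is on top of the stool. The gap from the spool to the stool's −x edge is 16 mm.

The spool's min-x is at 16; the stool's min-x is 0; gap = 16 mm.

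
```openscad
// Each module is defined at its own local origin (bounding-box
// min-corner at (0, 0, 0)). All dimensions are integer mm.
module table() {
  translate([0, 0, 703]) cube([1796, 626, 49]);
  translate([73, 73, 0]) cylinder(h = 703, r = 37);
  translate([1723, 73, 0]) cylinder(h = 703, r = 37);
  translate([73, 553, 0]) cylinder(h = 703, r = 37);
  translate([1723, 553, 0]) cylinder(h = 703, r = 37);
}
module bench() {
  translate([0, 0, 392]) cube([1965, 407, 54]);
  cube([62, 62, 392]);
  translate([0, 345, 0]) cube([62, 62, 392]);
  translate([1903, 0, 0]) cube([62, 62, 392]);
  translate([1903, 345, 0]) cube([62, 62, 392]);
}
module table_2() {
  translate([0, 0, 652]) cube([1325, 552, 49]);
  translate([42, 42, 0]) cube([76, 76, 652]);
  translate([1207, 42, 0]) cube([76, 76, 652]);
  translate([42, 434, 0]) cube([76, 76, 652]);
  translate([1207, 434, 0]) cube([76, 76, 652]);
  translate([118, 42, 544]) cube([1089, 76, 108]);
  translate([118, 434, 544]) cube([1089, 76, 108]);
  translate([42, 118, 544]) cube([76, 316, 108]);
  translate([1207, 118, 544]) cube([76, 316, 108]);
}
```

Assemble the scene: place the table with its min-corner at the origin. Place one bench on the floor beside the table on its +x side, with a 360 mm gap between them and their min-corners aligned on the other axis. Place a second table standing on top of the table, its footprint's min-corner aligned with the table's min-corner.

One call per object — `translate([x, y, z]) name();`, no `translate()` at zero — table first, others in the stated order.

table();
translate([2156, 0, 0]) bench();
translate([0, 0, 752]) table_2();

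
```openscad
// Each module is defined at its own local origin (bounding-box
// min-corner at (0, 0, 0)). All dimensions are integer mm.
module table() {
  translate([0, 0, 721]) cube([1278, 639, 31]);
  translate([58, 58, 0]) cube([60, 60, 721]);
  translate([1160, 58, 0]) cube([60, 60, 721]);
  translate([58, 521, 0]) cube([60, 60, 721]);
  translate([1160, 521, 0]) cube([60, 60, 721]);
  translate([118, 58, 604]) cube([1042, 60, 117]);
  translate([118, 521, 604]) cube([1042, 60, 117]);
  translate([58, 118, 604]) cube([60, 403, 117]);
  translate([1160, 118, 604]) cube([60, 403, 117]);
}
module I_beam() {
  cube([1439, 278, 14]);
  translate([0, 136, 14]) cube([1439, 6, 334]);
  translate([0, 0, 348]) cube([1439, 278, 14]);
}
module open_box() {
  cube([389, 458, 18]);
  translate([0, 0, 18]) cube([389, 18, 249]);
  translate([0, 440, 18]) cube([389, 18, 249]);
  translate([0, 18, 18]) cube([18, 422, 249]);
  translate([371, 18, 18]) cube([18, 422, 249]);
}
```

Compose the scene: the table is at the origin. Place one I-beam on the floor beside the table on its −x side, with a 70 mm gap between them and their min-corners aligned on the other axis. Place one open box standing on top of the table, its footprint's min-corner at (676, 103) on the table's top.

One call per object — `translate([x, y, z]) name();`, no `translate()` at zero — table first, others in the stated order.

table();
translate([-1509, 0, 0]) I_beam();
translate([676, 103, 752]) open_box();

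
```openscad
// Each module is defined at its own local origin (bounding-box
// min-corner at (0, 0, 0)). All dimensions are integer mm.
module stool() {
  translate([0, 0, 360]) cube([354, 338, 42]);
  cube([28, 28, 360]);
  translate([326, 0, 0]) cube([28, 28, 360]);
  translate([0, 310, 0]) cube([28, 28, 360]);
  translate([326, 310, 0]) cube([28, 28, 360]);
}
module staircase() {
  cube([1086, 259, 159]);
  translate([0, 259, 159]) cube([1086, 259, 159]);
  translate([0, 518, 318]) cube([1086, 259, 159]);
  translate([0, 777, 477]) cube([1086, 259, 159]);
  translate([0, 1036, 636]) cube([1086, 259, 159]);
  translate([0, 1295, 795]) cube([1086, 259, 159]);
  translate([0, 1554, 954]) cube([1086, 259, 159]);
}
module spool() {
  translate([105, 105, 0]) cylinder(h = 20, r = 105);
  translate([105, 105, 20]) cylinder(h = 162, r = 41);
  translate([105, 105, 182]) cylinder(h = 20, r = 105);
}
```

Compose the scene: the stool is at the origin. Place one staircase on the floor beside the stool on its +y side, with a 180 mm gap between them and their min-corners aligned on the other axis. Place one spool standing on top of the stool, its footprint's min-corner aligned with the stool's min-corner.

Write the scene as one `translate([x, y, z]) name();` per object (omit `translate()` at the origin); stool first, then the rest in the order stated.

stool();
translate([0, 518, 0]) staircase();
translate([0, 0, 402]) spool();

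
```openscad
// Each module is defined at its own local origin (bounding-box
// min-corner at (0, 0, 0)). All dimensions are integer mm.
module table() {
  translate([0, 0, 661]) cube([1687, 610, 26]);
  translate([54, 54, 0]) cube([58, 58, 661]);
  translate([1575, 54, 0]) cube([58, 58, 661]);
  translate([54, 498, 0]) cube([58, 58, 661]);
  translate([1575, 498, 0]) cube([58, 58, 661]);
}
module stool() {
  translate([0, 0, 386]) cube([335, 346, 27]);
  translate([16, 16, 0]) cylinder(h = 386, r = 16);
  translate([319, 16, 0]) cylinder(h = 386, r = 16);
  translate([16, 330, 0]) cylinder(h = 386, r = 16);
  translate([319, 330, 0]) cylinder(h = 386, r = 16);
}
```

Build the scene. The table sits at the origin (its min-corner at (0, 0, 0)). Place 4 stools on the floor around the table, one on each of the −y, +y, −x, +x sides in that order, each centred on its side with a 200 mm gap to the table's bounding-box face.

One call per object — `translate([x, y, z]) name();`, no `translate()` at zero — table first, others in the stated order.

table();
translate([676, -546, 0]) stool();
translate([676, 810, 0]) stool();
translate([-535, 132, 0]) stool();
translate([1887, 132, 0]) stool();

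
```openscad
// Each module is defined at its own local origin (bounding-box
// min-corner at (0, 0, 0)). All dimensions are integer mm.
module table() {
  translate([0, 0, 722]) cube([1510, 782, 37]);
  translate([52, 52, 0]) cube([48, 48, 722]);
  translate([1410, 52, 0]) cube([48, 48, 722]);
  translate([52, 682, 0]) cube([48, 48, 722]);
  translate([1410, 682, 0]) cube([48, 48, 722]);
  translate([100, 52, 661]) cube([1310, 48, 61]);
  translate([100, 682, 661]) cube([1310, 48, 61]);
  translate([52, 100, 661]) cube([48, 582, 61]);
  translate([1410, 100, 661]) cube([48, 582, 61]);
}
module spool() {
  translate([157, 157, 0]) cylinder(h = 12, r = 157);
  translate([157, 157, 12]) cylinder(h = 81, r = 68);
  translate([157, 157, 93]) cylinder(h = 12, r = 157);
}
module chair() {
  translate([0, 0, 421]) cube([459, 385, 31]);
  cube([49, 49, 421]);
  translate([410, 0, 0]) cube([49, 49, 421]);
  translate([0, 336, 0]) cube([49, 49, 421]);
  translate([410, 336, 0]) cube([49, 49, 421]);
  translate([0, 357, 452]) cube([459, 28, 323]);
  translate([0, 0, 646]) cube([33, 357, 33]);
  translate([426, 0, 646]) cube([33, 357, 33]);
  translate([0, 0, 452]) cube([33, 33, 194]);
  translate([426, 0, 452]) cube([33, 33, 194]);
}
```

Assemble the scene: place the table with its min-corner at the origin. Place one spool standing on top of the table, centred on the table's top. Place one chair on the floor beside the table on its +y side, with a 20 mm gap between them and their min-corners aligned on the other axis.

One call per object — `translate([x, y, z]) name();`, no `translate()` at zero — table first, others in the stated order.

table();
translate([598, 234, 759]) spool();
translate([0, 802, 0]) chair();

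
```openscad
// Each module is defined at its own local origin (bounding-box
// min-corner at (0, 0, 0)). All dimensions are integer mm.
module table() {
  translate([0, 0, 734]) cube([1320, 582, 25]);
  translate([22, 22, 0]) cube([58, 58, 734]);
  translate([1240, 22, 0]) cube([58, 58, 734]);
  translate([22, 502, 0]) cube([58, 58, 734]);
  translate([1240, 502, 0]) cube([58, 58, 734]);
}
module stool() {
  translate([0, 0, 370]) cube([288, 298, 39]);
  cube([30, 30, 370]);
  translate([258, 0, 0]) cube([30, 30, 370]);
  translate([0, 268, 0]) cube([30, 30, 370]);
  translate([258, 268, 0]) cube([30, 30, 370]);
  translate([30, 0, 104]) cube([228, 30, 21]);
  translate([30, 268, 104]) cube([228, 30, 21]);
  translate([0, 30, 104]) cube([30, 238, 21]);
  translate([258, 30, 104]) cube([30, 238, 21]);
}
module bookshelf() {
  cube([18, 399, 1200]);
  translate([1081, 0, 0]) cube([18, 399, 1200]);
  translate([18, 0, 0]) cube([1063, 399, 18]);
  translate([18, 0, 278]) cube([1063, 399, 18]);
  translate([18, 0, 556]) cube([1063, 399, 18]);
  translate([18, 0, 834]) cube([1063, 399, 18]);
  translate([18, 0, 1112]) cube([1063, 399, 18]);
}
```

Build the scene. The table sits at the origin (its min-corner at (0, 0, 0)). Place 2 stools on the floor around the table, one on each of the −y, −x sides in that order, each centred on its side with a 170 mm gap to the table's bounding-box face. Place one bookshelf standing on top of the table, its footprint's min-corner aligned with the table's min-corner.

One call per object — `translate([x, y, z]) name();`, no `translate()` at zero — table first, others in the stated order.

table();
translate([516, -468, 0]) stool();
translate([-458, 142, 0]) stool();
translate([0, 0, 759]) bookshelf();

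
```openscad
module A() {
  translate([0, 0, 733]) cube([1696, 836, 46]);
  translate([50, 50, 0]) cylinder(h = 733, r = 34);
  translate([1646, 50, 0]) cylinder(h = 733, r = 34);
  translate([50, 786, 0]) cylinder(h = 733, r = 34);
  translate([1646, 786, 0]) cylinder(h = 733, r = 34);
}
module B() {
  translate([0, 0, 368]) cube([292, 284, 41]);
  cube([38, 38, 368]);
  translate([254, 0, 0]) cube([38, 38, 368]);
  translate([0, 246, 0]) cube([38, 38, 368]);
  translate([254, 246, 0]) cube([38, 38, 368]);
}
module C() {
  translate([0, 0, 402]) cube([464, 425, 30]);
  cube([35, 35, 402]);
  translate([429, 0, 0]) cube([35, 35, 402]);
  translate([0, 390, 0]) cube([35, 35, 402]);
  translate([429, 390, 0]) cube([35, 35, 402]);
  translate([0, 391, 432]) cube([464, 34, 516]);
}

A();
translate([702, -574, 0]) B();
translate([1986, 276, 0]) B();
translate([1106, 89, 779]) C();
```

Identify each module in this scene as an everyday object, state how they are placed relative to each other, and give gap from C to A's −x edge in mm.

The chair's min-x is at 1106; the table's min-x is 0; gap = 1106 mm.

A is a table. B is a stool. C is a chair. Two stools sit around the table at the −y, +x sides. The chair is on top of the table. The gap from the chair to the table's −x edge is 1106 mm.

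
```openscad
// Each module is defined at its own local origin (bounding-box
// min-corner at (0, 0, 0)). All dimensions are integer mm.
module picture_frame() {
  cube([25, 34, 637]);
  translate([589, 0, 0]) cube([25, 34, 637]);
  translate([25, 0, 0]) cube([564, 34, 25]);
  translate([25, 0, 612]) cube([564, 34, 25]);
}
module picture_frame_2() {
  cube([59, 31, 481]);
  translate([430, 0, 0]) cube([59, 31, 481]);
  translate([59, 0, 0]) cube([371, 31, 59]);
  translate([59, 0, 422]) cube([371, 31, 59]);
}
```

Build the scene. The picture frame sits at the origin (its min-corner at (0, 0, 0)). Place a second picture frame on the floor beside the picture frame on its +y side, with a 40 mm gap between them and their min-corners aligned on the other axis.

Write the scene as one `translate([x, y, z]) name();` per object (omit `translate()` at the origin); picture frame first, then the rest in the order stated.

picture_frame();
translate([0, 74, 0]) picture_frame_2();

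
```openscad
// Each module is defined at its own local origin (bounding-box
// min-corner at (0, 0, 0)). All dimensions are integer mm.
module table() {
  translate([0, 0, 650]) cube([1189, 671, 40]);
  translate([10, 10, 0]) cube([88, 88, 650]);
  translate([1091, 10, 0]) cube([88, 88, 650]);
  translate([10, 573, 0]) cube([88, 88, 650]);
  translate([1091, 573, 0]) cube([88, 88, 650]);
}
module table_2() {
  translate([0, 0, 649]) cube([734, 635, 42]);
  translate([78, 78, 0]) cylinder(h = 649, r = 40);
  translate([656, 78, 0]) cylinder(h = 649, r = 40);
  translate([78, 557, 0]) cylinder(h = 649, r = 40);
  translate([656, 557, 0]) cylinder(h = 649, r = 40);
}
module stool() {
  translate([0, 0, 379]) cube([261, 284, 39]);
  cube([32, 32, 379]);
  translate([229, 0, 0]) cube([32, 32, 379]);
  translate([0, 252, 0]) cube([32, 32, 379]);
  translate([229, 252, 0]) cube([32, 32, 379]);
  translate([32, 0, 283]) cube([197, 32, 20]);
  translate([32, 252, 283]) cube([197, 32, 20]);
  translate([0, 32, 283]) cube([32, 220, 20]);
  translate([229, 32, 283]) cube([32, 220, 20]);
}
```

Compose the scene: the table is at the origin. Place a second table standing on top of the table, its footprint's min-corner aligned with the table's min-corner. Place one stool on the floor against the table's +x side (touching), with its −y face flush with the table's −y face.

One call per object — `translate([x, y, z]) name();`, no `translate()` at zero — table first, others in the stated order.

table();
translate([0, 0, 690]) table_2();
translate([1189, 0, 0]) stool();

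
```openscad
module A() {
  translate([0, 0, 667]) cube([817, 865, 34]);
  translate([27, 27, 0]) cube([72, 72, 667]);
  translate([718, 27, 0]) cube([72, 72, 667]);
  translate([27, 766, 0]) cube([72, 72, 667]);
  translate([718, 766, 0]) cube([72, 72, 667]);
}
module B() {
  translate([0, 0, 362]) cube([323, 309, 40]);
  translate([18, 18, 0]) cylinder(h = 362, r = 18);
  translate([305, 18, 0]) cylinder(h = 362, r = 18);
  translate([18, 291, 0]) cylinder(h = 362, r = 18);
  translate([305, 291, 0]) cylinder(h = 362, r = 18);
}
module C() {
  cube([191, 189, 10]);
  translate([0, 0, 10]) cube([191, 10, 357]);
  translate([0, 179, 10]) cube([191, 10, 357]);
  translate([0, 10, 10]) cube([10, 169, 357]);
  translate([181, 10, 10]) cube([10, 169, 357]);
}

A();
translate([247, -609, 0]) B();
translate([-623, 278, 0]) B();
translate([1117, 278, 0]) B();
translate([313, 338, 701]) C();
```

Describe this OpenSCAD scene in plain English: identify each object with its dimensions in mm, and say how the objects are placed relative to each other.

A is a rectangular dining table. The top is 817×865×34 mm with its upper surface at z = 701 mm. It stands on four 72×72 mm square legs, each inset 27 mm from the nearest pair of top edges, running from the floor to the underside of the top.

B is a four-legged stool. The seat is a 323×309×40 mm slab whose top surface is at z = 402 mm; four round legs, each 36 mm in diameter, run from the floor (z = 0) to the underside of the seat, each leg's axis is inset half a diameter from the nearest pair of seat edges (so the leg's bounding box is flush with the corner).

C is an open-topped rectangular box: outside dimensions 191×189×367 mm, with a uniform wall and base thickness of 10 mm. The base is a full 191×189 slab on the floor; four walls sit on top of the base. The front and back walls (the −y and +y sides) span the full width; the two side walls fit between them.

Three stools sit around the table at the −y, −x, +x sides. The open box is on top of the table, centred.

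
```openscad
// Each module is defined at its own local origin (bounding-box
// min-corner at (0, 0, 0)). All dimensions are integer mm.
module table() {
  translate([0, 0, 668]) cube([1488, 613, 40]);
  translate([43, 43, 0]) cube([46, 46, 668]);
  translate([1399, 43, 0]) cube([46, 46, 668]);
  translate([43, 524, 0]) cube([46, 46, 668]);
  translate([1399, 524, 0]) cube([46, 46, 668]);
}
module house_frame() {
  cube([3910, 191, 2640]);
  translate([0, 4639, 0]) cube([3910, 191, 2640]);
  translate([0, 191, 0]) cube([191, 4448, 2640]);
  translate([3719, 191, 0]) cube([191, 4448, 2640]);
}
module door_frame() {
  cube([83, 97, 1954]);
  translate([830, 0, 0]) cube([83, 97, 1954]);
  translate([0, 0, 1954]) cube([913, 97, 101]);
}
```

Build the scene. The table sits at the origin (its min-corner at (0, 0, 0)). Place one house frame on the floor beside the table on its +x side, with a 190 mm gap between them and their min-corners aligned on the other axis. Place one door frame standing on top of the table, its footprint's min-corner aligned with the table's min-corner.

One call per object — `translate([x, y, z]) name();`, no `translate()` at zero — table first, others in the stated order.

table();
translate([1678, 0, 0]) house_frame();
translate([0, 0, 708]) door_frame();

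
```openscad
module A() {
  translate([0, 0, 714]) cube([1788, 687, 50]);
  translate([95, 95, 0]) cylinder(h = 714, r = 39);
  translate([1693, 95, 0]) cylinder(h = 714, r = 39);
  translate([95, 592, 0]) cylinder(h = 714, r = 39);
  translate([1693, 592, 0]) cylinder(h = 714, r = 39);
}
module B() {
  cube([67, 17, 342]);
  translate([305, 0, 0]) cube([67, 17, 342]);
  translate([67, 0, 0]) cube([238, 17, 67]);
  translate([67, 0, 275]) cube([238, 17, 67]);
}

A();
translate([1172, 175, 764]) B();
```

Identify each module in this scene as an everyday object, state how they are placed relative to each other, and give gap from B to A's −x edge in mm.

The picture frame's min-x is at 1172; the table's min-x is 0; gap = 1172 mm.

A is a table. B is a picture frame. The picture frame is on top of the table. The gap from the picture frame to the table's −x edge is 1172 mm.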